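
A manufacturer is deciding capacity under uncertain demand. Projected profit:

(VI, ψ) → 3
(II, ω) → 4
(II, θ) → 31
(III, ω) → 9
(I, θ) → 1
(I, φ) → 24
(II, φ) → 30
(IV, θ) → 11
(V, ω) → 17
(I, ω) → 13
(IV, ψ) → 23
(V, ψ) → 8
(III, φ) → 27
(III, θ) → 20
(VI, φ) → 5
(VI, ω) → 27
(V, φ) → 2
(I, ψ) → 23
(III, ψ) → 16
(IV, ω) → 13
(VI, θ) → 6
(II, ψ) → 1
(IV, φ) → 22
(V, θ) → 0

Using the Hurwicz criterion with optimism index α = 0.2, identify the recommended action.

IV

I: 0.2·24 + 0.8·1 = 5.6
II: 0.2·31 + 0.8·1 = 7
III: 0.2·27 + 0.8·9 = 12.6
IV: 0.2·23 + 0.8·11 = 13.4
V: 0.2·17 + 0.8·0 = 3.4
VI: 0.2·27 + 0.8·3 = 7.8
Highest Hurwicz score = 13.4 → IV.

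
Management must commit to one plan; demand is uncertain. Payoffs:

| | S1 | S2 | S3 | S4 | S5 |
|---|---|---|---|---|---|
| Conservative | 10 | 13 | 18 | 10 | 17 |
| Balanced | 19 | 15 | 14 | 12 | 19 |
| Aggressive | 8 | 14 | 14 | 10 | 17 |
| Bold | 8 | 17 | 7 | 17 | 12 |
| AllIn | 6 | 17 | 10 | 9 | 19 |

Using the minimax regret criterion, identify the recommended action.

Balanced

Column bests: S1=19, S2=17, S3=18, S4=17, S5=19.
Conservative regrets: 9, 4, 0, 7, 2 → max 9
Balanced regrets: 0, 2, 4, 5, 0 → max 5
Aggressive regrets: 11, 3, 4, 7, 2 → max 11
Bold regrets: 11, 0, 11, 0, 7 → max 11
AllIn regrets: 13, 0, 8, 8, 0 → max 13
Smallest max regret = 5 → Balanced.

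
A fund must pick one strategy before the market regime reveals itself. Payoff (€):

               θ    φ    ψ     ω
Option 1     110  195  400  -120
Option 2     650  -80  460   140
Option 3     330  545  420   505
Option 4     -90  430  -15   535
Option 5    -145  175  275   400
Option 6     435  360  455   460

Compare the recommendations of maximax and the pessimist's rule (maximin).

maximax → Option 2; maximin → Option 6 (disagree)

Row maxima: Option 1=400, Option 2=650, Option 3=545, Option 4=535, Option 5=400, Option 6=460
Best best-case = 650 → Option 2.
Row minima: Option 1=-120, Option 2=-80, Option 3=330, Option 4=-90, Option 5=-145, Option 6=360
Best worst-case = 360 → Option 6.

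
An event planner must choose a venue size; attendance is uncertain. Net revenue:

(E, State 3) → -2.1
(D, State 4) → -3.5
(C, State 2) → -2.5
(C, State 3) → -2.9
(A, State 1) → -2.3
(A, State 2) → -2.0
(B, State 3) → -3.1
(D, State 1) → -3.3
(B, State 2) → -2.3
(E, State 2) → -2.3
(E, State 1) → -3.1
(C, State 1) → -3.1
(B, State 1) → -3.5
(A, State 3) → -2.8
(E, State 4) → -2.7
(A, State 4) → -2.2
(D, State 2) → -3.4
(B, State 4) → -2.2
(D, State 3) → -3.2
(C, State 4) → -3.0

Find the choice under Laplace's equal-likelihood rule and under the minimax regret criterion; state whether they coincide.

Row averages: A=-2.325, B=-2.775, C=-2.875, D=-3.35, E=-2.55
Highest average = -2.325 → A.
Column bests: State 1=-2.3, State 2=-2.0, State 3=-2.1, State 4=-2.2.
A regrets: 0.0, 0.0, 0.7, 0.0 → max 0.7
B regrets: 1.2, 0.3, 1.0, 0.0 → max 1.2
C regrets: 0.8, 0.5, 0.8, 0.8 → max 0.8
D regrets: 1.0, 1.4, 1.1, 1.3 → max 1.4
E regrets: 0.8, 0.3, 0.0, 0.5 → max 0.8
Smallest max regret = 0.7 → A.

laplace → A; minimax regret → A (agree)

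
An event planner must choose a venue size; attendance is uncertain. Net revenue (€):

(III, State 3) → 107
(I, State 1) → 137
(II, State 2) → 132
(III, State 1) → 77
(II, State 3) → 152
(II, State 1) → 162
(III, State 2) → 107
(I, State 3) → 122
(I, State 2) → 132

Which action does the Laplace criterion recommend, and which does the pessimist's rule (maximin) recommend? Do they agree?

Row averages: I=391/3, II=446/3, III=97
Highest average = 446/3 → II.
Row minima: I=122, II=132, III=77
Best worst-case = 132 → II.

laplace → II; maximin → II (agree)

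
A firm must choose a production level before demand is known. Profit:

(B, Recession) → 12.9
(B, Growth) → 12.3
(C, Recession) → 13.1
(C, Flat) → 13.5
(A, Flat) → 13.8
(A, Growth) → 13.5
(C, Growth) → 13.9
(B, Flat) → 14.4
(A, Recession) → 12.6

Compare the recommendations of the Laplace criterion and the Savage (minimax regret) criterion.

laplace → C; minimax regret → A (disagree)

Row averages: A=13.3, B=13.2, C=13.5
Highest average = 13.5 → C.
Column bests: Recession=13.1, Flat=14.4, Growth=13.9.
A regrets: 0.5, 0.6, 0.4 → max 0.6
B regrets: 0.2, 0.0, 1.6 → max 1.6
C regrets: 0.0, 0.9, 0.0 → max 0.9
Smallest max regret = 0.6 → A.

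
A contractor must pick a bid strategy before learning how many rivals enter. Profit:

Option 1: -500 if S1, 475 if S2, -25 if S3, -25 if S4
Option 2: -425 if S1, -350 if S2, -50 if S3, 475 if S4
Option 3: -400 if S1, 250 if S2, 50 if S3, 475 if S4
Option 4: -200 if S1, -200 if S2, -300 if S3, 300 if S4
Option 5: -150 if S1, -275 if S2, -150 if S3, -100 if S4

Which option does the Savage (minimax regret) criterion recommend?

Option 3

Column bests: S1=-150, S2=475, S3=50, S4=475.
Option 1 regrets: 350, 0, 75, 500 → max 500
Option 2 regrets: 275, 825, 100, 0 → max 825
Option 3 regrets: 250, 225, 0, 0 → max 250
Option 4 regrets: 50, 675, 350, 175 → max 675
Option 5 regrets: 0, 750, 200, 575 → max 750
Smallest max regret = 250 → Option 3.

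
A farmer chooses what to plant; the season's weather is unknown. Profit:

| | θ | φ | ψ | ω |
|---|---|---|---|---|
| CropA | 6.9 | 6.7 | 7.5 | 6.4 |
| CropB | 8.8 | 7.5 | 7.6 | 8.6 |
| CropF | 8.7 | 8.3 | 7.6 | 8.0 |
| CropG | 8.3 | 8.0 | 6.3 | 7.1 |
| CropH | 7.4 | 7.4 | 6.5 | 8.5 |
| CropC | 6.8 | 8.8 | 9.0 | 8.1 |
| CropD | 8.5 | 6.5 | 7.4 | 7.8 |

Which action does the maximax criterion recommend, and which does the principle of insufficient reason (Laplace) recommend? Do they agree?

Row maxima: CropA=7.5, CropB=8.8, CropF=8.7, CropG=8.3, CropH=8.5, CropC=9.0, CropD=8.5
Best best-case = 9.0 → CropC.
Row averages: CropA=6.875, CropB=8.125, CropF=8.15, CropG=7.425, CropH=7.45, CropC=8.175, CropD=7.55
Highest average = 8.175 → CropC.

maximax → CropC; laplace → CropC (agree)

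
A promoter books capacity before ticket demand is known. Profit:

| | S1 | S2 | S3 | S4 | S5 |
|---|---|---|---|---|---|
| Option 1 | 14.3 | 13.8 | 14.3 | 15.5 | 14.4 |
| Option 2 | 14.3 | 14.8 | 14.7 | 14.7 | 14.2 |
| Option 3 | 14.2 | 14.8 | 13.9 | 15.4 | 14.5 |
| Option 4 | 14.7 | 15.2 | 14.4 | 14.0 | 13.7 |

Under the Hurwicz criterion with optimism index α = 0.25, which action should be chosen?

Option 1: 0.25·15.5 + 0.75·13.8 = 14.225
Option 2: 0.25·14.8 + 0.75·14.2 = 14.35
Option 3: 0.25·15.4 + 0.75·13.9 = 14.275
Option 4: 0.25·15.2 + 0.75·13.7 = 14.075
Highest Hurwicz score = 14.35 → Option 2.

Option 2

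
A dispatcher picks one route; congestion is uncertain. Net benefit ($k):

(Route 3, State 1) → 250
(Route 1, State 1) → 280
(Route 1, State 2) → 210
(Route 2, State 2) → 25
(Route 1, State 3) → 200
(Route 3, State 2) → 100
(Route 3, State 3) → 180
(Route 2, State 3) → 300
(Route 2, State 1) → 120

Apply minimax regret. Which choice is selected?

Route 1

Column bests: State 1=280, State 2=210, State 3=300.
Route 1 regrets: 0, 0, 100 → max 100
Route 2 regrets: 160, 185, 0 → max 185
Route 3 regrets: 30, 110, 120 → max 120
Smallest max regret = 100 → Route 1.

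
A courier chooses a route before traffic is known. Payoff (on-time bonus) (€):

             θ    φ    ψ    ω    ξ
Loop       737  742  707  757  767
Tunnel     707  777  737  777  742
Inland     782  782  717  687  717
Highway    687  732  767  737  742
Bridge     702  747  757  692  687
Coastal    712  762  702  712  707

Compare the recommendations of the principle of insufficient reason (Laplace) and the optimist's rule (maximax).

Row averages: Loop=742, Tunnel=748, Inland=737, Highway=733, Bridge=717, Coastal=719
Highest average = 748 → Tunnel.
Row maxima: Loop=767, Tunnel=777, Inland=782, Highway=767, Bridge=757, Coastal=762
Best best-case = 782 → Inland.

laplace → Tunnel; maximax → Inland (disagree)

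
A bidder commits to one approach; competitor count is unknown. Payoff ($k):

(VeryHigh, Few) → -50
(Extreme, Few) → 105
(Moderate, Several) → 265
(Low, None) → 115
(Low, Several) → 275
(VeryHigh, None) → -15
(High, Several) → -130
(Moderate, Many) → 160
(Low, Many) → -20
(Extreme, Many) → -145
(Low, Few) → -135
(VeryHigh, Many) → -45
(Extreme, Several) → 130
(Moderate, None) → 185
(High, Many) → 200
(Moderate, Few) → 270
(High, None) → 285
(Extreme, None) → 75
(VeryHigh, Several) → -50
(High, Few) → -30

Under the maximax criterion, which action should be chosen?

Row maxima: Low=275, Moderate=270, High=285, VeryHigh=-15, Extreme=130
Best best-case = 285 → High.

High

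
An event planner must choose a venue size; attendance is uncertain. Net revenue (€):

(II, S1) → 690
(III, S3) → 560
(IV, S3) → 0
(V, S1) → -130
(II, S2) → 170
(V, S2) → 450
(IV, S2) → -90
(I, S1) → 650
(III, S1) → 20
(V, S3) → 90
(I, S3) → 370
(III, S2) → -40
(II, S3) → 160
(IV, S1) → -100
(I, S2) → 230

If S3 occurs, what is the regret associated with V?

Best payoff under S3 is 560.
Regret = 560 − 90 = 470.

470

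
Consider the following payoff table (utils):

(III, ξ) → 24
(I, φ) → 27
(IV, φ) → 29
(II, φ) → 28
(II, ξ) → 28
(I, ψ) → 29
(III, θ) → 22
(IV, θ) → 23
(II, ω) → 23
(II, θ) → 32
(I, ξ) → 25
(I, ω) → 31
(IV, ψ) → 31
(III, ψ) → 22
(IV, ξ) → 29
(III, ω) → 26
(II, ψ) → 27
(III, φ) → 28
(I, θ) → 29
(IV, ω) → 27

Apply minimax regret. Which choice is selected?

Column bests: θ=32, φ=29, ψ=31, ω=31, ξ=29.
I regrets: 3, 2, 2, 0, 4 → max 4
II regrets: 0, 1, 4, 8, 1 → max 8
III regrets: 10, 1, 9, 5, 5 → max 10
IV regrets: 9, 0, 0, 4, 0 → max 9
Smallest max regret = 4 → I.

I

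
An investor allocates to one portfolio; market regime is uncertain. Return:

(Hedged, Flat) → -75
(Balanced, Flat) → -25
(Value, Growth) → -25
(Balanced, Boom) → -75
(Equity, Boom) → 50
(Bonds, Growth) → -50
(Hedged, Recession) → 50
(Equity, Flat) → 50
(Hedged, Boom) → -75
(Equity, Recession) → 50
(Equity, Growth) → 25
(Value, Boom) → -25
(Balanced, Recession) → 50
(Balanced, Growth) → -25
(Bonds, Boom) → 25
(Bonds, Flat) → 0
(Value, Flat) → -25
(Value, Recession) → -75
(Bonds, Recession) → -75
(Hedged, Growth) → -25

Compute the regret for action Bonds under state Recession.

Best payoff under Recession is 50.
Regret = 50 − (-75) = 125.

125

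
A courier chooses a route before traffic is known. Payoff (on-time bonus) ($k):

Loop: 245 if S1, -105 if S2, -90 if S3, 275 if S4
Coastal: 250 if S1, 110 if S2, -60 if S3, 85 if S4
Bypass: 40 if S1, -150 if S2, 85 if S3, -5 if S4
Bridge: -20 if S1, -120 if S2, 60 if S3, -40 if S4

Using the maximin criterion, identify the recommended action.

Coastal

Row minima: Loop=-105, Coastal=-60, Bypass=-150, Bridge=-120
Best worst-case = -60 → Coastal.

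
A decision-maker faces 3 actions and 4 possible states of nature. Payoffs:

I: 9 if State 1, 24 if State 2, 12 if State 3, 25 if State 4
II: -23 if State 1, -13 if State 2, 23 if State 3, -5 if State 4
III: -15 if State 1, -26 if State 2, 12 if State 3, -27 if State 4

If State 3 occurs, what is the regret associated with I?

Best payoff under State 3 is 23.
Regret = 23 − 12 = 11.

11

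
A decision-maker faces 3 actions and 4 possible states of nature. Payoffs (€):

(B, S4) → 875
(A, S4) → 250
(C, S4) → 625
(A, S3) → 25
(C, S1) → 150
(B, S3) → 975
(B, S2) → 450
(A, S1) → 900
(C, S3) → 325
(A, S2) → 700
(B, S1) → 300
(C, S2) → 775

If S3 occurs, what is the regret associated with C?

Best payoff under S3 is 975.
Regret = 975 − 325 = 650.

650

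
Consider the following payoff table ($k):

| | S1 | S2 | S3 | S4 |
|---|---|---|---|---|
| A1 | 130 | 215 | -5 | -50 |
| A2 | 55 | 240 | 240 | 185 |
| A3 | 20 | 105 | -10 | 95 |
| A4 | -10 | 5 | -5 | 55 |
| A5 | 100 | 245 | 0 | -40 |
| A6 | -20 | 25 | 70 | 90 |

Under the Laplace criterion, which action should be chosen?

A2

Row averages: A1=72.5, A2=180, A3=52.5, A4=11.25, A5=76.25, A6=41.25
Highest average = 180 → A2.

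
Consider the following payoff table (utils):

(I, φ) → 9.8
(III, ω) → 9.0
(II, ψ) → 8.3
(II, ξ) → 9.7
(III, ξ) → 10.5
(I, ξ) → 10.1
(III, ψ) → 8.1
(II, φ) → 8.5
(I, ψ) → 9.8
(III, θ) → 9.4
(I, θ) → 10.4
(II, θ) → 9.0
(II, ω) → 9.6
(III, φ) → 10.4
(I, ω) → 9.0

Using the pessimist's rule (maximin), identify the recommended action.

I

Row minima: I=9.0, II=8.3, III=8.1
Best worst-case = 9.0 → I.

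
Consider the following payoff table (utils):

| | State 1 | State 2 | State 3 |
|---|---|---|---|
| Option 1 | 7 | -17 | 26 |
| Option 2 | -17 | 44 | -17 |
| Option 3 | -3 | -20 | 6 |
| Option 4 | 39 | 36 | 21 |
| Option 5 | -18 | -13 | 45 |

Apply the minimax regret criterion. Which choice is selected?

Option 4

Column bests: State 1=39, State 2=44, State 3=45.
Option 1 regrets: 32, 61, 19 → max 61
Option 2 regrets: 56, 0, 62 → max 62
Option 3 regrets: 42, 64, 39 → max 64
Option 4 regrets: 0, 8, 24 → max 24
Option 5 regrets: 57, 57, 0 → max 57
Smallest max regret = 24 → Option 4.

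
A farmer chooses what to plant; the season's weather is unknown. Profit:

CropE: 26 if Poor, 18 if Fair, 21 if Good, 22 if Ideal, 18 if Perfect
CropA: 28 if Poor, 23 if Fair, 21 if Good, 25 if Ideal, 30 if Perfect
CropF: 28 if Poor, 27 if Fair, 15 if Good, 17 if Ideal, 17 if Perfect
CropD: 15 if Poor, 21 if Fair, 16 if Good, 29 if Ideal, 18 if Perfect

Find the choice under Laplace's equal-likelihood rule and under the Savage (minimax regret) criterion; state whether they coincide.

laplace → CropA; minimax regret → CropA (agree)

Row averages: CropE=21, CropA=25.4, CropF=20.8, CropD=19.8
Highest average = 25.4 → CropA.
Column bests: Poor=28, Fair=27, Good=21, Ideal=29, Perfect=30.
CropE regrets: 2, 9, 0, 7, 12 → max 12
CropA regrets: 0, 4, 0, 4, 0 → max 4
CropF regrets: 0, 0, 6, 12, 13 → max 13
CropD regrets: 13, 6, 5, 0, 12 → max 13
Smallest max regret = 4 → CropA.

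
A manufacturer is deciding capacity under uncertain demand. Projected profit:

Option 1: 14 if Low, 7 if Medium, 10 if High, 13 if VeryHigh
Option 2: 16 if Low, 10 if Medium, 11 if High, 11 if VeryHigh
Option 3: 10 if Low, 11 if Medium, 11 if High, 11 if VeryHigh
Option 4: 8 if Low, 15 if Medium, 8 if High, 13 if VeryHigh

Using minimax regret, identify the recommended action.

Option 2

Column bests: Low=16, Medium=15, High=11, VeryHigh=13.
Option 1 regrets: 2, 8, 1, 0 → max 8
Option 2 regrets: 0, 5, 0, 2 → max 5
Option 3 regrets: 6, 4, 0, 2 → max 6
Option 4 regrets: 8, 0, 3, 0 → max 8
Smallest max regret = 5 → Option 2.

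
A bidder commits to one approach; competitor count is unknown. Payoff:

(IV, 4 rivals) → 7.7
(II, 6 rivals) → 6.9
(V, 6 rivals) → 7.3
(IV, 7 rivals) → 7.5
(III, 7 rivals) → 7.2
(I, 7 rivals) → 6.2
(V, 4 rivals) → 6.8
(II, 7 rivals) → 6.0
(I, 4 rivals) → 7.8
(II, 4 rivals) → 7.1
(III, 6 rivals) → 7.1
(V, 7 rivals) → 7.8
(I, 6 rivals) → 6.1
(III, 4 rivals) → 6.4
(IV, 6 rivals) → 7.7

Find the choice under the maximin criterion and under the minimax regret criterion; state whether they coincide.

Row minima: I=6.1, II=6.0, III=6.4, IV=7.5, V=6.8
Best worst-case = 7.5 → IV.
Column bests: 4 rivals=7.8, 6 rivals=7.7, 7 rivals=7.8.
I regrets: 0.0, 1.6, 1.6 → max 1.6
II regrets: 0.7, 0.8, 1.8 → max 1.8
III regrets: 1.4, 0.6, 0.6 → max 1.4
IV regrets: 0.1, 0.0, 0.3 → max 0.3
V regrets: 1.0, 0.4, 0.0 → max 1.0
Smallest max regret = 0.3 → IV.

maximin → IV; minimax regret → IV (agree)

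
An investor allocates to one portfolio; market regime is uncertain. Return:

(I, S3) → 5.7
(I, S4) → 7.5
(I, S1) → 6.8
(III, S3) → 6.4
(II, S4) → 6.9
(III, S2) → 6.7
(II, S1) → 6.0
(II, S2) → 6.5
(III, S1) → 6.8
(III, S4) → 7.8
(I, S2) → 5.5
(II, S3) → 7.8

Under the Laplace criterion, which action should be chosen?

III

Row averages: I=6.375, II=6.8, III=6.925
Highest average = 6.925 → III.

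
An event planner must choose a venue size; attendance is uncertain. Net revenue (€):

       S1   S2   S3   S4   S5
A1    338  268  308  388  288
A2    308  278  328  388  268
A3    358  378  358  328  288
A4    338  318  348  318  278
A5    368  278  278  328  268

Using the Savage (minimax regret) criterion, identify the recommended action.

A3

Column bests: S1=368, S2=378, S3=358, S4=388, S5=288.
A1 regrets: 30, 110, 50, 0, 0 → max 110
A2 regrets: 60, 100, 30, 0, 20 → max 100
A3 regrets: 10, 0, 0, 60, 0 → max 60
A4 regrets: 30, 60, 10, 70, 10 → max 70
A5 regrets: 0, 100, 80, 60, 20 → max 100
Smallest max regret = 60 → A3.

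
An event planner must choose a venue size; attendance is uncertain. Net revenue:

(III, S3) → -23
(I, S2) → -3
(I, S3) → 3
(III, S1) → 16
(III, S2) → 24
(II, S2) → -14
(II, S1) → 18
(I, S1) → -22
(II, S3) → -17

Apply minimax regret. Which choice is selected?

III

Column bests: S1=18, S2=24, S3=3.
I regrets: 40, 27, 0 → max 40
II regrets: 0, 38, 20 → max 38
III regrets: 2, 0, 26 → max 26
Smallest max regret = 26 → III.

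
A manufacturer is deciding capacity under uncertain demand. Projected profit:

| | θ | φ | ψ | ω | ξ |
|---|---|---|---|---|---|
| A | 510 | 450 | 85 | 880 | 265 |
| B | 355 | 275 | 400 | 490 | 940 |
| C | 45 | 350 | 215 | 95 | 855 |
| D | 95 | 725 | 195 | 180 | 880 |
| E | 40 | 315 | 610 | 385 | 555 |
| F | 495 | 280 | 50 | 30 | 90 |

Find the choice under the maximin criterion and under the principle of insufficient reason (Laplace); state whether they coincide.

Row minima: A=85, B=275, C=45, D=95, E=40, F=30
Best worst-case = 275 → B.
Row averages: A=438, B=492, C=312, D=415, E=381, F=189
Highest average = 492 → B.

maximin → B; laplace → B (agree)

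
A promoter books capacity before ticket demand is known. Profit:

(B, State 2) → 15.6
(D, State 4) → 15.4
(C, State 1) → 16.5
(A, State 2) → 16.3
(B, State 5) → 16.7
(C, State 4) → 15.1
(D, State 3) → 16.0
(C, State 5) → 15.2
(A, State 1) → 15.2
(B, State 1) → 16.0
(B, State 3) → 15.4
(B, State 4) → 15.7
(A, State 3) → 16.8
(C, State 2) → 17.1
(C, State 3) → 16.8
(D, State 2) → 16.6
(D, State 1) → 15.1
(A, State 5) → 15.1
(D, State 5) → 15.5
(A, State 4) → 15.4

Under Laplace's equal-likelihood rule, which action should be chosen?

C

Row averages: A=15.76, B=15.88, C=16.14, D=15.72
Highest average = 16.14 → C.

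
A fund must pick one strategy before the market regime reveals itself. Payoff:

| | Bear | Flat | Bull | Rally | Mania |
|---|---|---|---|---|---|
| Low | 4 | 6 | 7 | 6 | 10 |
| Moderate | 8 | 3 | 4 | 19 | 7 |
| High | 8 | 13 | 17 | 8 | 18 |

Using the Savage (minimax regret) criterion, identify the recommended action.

Column bests: Bear=8, Flat=13, Bull=17, Rally=19, Mania=18.
Low regrets: 4, 7, 10, 13, 8 → max 13
Moderate regrets: 0, 10, 13, 0, 11 → max 13
High regrets: 0, 0, 0, 11, 0 → max 11
Smallest max regret = 11 → High.

High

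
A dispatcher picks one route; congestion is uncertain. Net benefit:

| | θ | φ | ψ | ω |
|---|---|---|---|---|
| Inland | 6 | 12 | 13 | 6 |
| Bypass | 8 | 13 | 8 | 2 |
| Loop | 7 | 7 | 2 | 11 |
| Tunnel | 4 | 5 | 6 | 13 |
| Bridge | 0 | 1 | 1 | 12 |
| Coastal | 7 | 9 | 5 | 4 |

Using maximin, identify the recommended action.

Inland

Row minima: Inland=6, Bypass=2, Loop=2, Tunnel=4, Bridge=0, Coastal=4
Best worst-case = 6 → Inland.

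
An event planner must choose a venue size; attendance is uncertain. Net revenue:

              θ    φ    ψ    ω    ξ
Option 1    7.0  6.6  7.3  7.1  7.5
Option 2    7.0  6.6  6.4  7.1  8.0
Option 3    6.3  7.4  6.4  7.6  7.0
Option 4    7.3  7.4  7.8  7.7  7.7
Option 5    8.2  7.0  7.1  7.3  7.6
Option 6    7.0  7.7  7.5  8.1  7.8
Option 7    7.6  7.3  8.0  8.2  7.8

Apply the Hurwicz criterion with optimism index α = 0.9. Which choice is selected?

Option 1: 0.9·7.5 + 0.1·6.6 = 7.41
Option 2: 0.9·8.0 + 0.1·6.4 = 7.84
Option 3: 0.9·7.6 + 0.1·6.3 = 7.47
Option 4: 0.9·7.8 + 0.1·7.3 = 7.75
Option 5: 0.9·8.2 + 0.1·7.0 = 8.08
Option 6: 0.9·8.1 + 0.1·7.0 = 7.99
Option 7: 0.9·8.2 + 0.1·7.3 = 8.11
Highest Hurwicz score = 8.11 → Option 7.

Option 7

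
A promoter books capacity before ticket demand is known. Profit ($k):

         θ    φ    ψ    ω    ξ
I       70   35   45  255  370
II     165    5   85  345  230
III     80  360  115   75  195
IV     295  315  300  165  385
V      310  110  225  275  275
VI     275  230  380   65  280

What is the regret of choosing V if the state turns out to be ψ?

Best payoff under ψ is 380.
Regret = 380 − 225 = 155.

155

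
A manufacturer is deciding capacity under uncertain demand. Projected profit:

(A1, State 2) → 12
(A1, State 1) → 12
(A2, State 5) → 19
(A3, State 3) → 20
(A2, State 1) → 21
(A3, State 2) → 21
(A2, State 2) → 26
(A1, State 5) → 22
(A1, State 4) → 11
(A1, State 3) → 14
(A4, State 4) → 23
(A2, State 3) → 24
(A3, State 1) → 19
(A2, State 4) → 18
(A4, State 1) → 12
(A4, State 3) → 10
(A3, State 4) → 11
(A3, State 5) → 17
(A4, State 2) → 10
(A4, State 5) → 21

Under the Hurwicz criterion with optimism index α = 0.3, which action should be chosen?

A1: 0.3·22 + 0.7·11 = 14.3
A2: 0.3·26 + 0.7·18 = 20.4
A3: 0.3·21 + 0.7·11 = 14
A4: 0.3·23 + 0.7·10 = 13.9
Highest Hurwicz score = 20.4 → A2.

A2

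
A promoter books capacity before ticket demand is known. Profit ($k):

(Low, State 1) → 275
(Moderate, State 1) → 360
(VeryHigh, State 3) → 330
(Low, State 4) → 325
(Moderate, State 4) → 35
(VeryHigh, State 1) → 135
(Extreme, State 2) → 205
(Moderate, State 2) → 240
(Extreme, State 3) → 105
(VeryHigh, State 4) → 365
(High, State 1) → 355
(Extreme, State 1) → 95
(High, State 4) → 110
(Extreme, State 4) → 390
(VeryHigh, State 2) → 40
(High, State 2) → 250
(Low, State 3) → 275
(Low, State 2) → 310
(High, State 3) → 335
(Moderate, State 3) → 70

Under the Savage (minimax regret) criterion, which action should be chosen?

Column bests: State 1=360, State 2=310, State 3=335, State 4=390.
Low regrets: 85, 0, 60, 65 → max 85
Moderate regrets: 0, 70, 265, 355 → max 355
High regrets: 5, 60, 0, 280 → max 280
VeryHigh regrets: 225, 270, 5, 25 → max 270
Extreme regrets: 265, 105, 230, 0 → max 265
Smallest max regret = 85 → Low.

Low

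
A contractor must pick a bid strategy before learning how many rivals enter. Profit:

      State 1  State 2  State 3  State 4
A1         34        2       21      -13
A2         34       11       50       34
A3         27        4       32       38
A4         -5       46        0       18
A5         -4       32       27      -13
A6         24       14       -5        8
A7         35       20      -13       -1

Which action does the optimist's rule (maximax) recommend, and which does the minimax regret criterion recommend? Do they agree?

maximax → A2; minimax regret → A2 (agree)

Row maxima: A1=34, A2=50, A3=38, A4=46, A5=32, A6=24, A7=35
Best best-case = 50 → A2.
Column bests: State 1=35, State 2=46, State 3=50, State 4=38.
A1 regrets: 1, 44, 29, 51 → max 51
A2 regrets: 1, 35, 0, 4 → max 35
A3 regrets: 8, 42, 18, 0 → max 42
A4 regrets: 40, 0, 50, 20 → max 50
A5 regrets: 39, 14, 23, 51 → max 51
A6 regrets: 11, 32, 55, 30 → max 55
A7 regrets: 0, 26, 63, 39 → max 63
Smallest max regret = 35 → A2.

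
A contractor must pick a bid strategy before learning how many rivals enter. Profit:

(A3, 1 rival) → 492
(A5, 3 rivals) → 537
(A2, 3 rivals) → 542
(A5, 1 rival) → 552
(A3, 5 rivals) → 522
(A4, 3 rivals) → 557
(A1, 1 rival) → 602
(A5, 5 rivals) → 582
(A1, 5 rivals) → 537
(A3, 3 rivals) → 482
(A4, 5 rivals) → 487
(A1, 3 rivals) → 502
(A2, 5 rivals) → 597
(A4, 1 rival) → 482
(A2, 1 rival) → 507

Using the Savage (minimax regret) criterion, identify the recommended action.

Column bests: 1 rival=602, 3 rivals=557, 5 rivals=597.
A1 regrets: 0, 55, 60 → max 60
A2 regrets: 95, 15, 0 → max 95
A3 regrets: 110, 75, 75 → max 110
A4 regrets: 120, 0, 110 → max 120
A5 regrets: 50, 20, 15 → max 50
Smallest max regret = 50 → A5.

A5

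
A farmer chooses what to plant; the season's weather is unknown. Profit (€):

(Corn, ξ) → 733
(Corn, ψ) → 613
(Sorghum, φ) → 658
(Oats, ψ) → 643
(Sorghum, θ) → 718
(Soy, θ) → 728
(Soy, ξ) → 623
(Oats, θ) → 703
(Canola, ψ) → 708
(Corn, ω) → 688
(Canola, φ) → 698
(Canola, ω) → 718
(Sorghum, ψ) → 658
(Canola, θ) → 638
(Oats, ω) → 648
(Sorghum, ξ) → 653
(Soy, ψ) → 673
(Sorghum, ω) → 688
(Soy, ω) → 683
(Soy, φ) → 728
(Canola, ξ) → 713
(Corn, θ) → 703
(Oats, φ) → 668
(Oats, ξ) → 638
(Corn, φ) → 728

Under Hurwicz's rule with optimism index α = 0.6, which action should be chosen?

Soy: 0.6·728 + 0.4·623 = 686
Canola: 0.6·718 + 0.4·638 = 686
Corn: 0.6·733 + 0.4·613 = 685
Sorghum: 0.6·718 + 0.4·653 = 692
Oats: 0.6·703 + 0.4·638 = 677
Highest Hurwicz score = 692 → Sorghum.

Sorghum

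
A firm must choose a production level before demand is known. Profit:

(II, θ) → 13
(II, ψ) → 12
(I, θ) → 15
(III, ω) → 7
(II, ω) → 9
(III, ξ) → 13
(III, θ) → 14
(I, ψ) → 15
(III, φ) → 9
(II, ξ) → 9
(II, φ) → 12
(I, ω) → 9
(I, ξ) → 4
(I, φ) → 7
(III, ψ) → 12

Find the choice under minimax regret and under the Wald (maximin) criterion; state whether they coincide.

Column bests: θ=15, φ=12, ψ=15, ω=9, ξ=13.
I regrets: 0, 5, 0, 0, 9 → max 9
II regrets: 2, 0, 3, 0, 4 → max 4
III regrets: 1, 3, 3, 2, 0 → max 3
Smallest max regret = 3 → III.
Row minima: I=4, II=9, III=7
Best worst-case = 9 → II.

minimax regret → III; maximin → II (disagree)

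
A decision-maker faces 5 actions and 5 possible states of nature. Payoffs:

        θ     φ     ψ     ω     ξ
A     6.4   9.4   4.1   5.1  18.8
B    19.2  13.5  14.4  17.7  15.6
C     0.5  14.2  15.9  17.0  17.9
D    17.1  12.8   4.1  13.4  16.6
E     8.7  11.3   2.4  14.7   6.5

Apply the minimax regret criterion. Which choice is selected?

B

Column bests: θ=19.2, φ=14.2, ψ=15.9, ω=17.7, ξ=18.8.
A regrets: 12.8, 4.8, 11.8, 12.6, 0.0 → max 12.8
B regrets: 0.0, 0.7, 1.5, 0.0, 3.2 → max 3.2
C regrets: 18.7, 0.0, 0.0, 0.7, 0.9 → max 18.7
D regrets: 2.1, 1.4, 11.8, 4.3, 2.2 → max 11.8
E regrets: 10.5, 2.9, 13.5, 3.0, 12.3 → max 13.5
Smallest max regret = 3.2 → B.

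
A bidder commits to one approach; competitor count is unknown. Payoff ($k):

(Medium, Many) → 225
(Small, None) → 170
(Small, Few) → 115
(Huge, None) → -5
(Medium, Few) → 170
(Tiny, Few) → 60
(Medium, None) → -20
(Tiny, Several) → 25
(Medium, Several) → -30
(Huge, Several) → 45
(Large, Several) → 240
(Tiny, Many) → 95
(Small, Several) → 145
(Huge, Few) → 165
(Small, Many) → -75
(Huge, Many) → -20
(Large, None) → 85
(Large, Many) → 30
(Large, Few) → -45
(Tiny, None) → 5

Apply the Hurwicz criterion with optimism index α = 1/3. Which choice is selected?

Tiny: 1/3·95 + 2/3·5 = 35
Small: 1/3·170 + 2/3·(-75) = 20/3
Medium: 1/3·225 + 2/3·(-30) = 55
Large: 1/3·240 + 2/3·(-45) = 50
Huge: 1/3·165 + 2/3·(-20) = 125/3
Highest Hurwicz score = 55 → Medium.

Medium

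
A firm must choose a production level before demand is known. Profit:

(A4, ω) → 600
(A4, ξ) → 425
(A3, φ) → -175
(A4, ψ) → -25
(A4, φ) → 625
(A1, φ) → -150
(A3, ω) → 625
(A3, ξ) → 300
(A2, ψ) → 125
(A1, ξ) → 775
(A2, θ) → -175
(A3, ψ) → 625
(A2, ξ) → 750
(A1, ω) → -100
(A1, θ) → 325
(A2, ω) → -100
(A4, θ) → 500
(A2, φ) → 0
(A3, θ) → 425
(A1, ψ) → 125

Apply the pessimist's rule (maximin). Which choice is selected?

A4

Row minima: A1=-150, A2=-175, A3=-175, A4=-25
Best worst-case = -25 → A4.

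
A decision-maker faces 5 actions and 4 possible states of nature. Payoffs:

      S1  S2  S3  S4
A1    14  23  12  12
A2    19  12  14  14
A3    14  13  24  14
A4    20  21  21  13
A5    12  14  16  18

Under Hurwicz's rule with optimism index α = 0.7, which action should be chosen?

A1: 0.7·23 + 0.3·12 = 19.7
A2: 0.7·19 + 0.3·12 = 16.9
A3: 0.7·24 + 0.3·13 = 20.7
A4: 0.7·21 + 0.3·13 = 18.6
A5: 0.7·18 + 0.3·12 = 16.2
Highest Hurwicz score = 20.7 → A3.

A3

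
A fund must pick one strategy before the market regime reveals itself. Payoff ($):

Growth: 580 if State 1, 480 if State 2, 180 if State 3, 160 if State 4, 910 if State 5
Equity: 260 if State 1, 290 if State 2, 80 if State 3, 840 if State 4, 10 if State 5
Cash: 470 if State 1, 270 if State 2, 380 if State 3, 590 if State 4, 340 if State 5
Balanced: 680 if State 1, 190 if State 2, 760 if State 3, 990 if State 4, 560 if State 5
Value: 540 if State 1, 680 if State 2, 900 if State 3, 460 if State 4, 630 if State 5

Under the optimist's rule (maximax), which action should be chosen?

Row maxima: Growth=910, Equity=840, Cash=590, Balanced=990, Value=900
Best best-case = 990 → Balanced.

Balanced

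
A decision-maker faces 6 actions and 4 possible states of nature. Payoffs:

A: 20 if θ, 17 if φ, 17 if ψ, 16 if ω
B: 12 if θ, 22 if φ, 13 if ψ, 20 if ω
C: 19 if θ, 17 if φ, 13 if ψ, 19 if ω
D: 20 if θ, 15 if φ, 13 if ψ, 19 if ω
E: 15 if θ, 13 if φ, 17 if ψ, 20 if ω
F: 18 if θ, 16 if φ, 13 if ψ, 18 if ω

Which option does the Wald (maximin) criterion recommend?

Row minima: A=16, B=12, C=13, D=13, E=13, F=13
Best worst-case = 16 → A.

A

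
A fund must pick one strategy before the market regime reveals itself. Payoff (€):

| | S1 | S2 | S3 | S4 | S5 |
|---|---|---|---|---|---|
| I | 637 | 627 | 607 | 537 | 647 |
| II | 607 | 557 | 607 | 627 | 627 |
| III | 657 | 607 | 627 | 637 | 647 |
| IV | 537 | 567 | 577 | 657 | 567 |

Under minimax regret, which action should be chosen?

III

Column bests: S1=657, S2=627, S3=627, S4=657, S5=647.
I regrets: 20, 0, 20, 120, 0 → max 120
II regrets: 50, 70, 20, 30, 20 → max 70
III regrets: 0, 20, 0, 20, 0 → max 20
IV regrets: 120, 60, 50, 0, 80 → max 120
Smallest max regret = 20 → III.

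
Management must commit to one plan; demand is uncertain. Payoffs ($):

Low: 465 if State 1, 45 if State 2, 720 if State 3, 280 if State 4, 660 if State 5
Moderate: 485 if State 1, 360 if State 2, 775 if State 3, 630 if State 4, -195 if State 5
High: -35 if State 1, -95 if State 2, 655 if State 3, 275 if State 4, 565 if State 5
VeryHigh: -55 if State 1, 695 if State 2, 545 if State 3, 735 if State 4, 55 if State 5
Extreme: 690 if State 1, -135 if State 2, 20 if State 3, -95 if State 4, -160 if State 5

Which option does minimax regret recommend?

Column bests: State 1=690, State 2=695, State 3=775, State 4=735, State 5=660.
Low regrets: 225, 650, 55, 455, 0 → max 650
Moderate regrets: 205, 335, 0, 105, 855 → max 855
High regrets: 725, 790, 120, 460, 95 → max 790
VeryHigh regrets: 745, 0, 230, 0, 605 → max 745
Extreme regrets: 0, 830, 755, 830, 820 → max 830
Smallest max regret = 650 → Low.

Low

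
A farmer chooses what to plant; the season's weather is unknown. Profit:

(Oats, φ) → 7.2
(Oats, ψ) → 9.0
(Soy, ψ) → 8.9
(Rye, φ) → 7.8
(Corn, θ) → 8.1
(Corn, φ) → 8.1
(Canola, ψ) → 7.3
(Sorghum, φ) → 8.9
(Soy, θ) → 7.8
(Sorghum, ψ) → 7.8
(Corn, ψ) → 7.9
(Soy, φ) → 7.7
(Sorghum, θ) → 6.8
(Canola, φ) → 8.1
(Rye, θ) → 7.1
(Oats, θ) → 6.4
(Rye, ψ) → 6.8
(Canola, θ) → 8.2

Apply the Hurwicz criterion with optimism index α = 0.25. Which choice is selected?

Soy

Soy: 0.25·8.9 + 0.75·7.7 = 8
Oats: 0.25·9.0 + 0.75·6.4 = 7.05
Sorghum: 0.25·8.9 + 0.75·6.8 = 7.325
Rye: 0.25·7.8 + 0.75·6.8 = 7.05
Corn: 0.25·8.1 + 0.75·7.9 = 7.95
Canola: 0.25·8.2 + 0.75·7.3 = 7.525
Highest Hurwicz score = 8 → Soy.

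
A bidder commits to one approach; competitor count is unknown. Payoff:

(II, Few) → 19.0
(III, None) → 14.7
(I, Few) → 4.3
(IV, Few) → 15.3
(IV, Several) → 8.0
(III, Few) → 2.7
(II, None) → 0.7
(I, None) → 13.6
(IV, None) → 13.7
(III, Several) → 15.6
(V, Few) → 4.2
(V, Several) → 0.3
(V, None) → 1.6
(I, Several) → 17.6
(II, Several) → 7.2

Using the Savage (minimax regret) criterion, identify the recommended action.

IV

Column bests: None=14.7, Few=19.0, Several=17.6.
I regrets: 1.1, 14.7, 0.0 → max 14.7
II regrets: 14.0, 0.0, 10.4 → max 14.0
III regrets: 0.0, 16.3, 2.0 → max 16.3
IV regrets: 1.0, 3.7, 9.6 → max 9.6
V regrets: 13.1, 14.8, 17.3 → max 17.3
Smallest max regret = 9.6 → IV.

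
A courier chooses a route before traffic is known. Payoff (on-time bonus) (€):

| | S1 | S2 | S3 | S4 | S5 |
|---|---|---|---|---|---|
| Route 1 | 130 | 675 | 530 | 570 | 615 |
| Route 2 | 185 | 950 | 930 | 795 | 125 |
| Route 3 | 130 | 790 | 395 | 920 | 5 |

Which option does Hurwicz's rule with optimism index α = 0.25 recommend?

Route 1: 0.25·675 + 0.75·130 = 266.25
Route 2: 0.25·950 + 0.75·125 = 331.25
Route 3: 0.25·920 + 0.75·5 = 233.75
Highest Hurwicz score = 331.25 → Route 2.

Route 2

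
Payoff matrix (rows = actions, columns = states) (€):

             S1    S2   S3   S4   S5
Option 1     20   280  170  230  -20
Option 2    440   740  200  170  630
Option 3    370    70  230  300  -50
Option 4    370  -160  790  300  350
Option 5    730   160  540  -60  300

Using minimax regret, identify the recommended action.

Column bests: S1=730, S2=740, S3=790, S4=300, S5=630.
Option 1 regrets: 710, 460, 620, 70, 650 → max 710
Option 2 regrets: 290, 0, 590, 130, 0 → max 590
Option 3 regrets: 360, 670, 560, 0, 680 → max 680
Option 4 regrets: 360, 900, 0, 0, 280 → max 900
Option 5 regrets: 0, 580, 250, 360, 330 → max 580
Smallest max regret = 580 → Option 5.

Option 5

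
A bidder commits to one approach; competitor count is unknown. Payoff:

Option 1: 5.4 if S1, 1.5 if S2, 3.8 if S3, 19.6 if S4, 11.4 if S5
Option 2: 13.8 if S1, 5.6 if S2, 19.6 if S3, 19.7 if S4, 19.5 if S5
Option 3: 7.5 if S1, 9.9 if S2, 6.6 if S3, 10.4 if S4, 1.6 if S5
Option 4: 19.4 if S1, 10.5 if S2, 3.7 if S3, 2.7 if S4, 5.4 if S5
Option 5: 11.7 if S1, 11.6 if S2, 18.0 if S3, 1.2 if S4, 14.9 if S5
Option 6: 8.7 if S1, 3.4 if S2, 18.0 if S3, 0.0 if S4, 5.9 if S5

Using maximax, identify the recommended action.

Row maxima: Option 1=19.6, Option 2=19.7, Option 3=10.4, Option 4=19.4, Option 5=18.0, Option 6=18.0
Best best-case = 19.7 → Option 2.

Option 2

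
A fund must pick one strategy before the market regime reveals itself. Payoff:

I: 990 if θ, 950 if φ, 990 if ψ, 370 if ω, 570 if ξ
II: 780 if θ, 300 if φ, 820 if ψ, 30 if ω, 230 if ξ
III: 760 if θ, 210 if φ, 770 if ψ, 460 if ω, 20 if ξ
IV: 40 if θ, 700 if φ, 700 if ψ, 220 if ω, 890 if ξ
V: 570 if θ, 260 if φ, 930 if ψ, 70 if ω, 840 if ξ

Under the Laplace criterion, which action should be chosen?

I

Row averages: I=774, II=432, III=444, IV=510, V=534
Highest average = 774 → I.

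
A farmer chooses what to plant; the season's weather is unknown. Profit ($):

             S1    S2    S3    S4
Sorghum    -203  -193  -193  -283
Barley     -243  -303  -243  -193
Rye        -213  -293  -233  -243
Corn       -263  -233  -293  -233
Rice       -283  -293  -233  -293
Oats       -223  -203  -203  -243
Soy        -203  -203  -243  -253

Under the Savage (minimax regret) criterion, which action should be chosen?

Column bests: S1=-203, S2=-193, S3=-193, S4=-193.
Sorghum regrets: 0, 0, 0, 90 → max 90
Barley regrets: 40, 110, 50, 0 → max 110
Rye regrets: 10, 100, 40, 50 → max 100
Corn regrets: 60, 40, 100, 40 → max 100
Rice regrets: 80, 100, 40, 100 → max 100
Oats regrets: 20, 10, 10, 50 → max 50
Soy regrets: 0, 10, 50, 60 → max 60
Smallest max regret = 50 → Oats.

Oats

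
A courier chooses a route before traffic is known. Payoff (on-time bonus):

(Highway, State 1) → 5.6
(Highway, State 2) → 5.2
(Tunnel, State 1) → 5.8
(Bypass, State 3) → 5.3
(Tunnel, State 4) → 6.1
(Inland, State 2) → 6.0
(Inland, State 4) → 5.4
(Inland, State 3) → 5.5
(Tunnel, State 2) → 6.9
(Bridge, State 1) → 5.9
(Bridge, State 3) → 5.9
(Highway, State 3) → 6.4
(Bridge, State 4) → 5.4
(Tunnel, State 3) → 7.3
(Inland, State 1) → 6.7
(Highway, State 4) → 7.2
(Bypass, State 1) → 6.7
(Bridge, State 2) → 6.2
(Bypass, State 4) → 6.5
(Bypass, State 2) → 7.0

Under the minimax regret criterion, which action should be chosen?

Column bests: State 1=6.7, State 2=7.0, State 3=7.3, State 4=7.2.
Bypass regrets: 0.0, 0.0, 2.0, 0.7 → max 2.0
Inland regrets: 0.0, 1.0, 1.8, 1.8 → max 1.8
Bridge regrets: 0.8, 0.8, 1.4, 1.8 → max 1.8
Tunnel regrets: 0.9, 0.1, 0.0, 1.1 → max 1.1
Highway regrets: 1.1, 1.8, 0.9, 0.0 → max 1.8
Smallest max regret = 1.1 → Tunnel.

Tunnel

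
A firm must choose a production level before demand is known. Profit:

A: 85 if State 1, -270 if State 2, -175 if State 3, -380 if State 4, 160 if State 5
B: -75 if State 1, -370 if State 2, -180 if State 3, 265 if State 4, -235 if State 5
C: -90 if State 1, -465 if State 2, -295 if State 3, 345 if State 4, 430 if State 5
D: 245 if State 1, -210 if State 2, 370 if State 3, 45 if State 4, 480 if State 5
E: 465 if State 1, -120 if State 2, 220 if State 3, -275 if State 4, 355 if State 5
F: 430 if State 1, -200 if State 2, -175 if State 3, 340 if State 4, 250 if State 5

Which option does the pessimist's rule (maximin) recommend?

F

Row minima: A=-380, B=-370, C=-465, D=-210, E=-275, F=-200
Best worst-case = -200 → F.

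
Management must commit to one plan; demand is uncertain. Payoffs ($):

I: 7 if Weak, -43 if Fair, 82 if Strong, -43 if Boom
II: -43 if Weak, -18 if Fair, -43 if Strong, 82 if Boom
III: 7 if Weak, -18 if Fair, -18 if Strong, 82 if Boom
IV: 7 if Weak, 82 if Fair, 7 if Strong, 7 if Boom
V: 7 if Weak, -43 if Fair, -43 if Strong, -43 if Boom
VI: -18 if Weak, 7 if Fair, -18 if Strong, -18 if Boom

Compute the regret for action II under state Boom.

0

Best payoff under Boom is 82.
Regret = 82 − 82 = 0.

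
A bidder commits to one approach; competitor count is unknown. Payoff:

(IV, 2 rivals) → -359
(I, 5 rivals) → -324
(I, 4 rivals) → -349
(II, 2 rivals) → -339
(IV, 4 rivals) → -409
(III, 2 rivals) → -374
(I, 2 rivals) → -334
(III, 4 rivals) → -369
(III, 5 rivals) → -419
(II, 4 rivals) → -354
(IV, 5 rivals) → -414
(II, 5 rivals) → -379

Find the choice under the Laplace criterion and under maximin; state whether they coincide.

laplace → I; maximin → I (agree)

Row averages: I=-1007/3, II=-1072/3, III=-1162/3, IV=-394
Highest average = -1007/3 → I.
Row minima: I=-349, II=-379, III=-419, IV=-414
Best worst-case = -349 → I.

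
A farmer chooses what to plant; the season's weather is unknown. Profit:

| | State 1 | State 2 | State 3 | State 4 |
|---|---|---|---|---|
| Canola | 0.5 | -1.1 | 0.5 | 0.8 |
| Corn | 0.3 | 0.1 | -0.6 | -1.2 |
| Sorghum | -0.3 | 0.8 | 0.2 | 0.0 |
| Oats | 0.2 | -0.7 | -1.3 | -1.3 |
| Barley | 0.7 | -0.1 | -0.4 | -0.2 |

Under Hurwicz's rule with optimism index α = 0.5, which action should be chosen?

Sorghum

Canola: 0.5·0.8 + 0.5·(-1.1) = -0.15
Corn: 0.5·0.3 + 0.5·(-1.2) = -0.45
Sorghum: 0.5·0.8 + 0.5·(-0.3) = 0.25
Oats: 0.5·0.2 + 0.5·(-1.3) = -0.55
Barley: 0.5·0.7 + 0.5·(-0.4) = 0.15
Highest Hurwicz score = 0.25 → Sorghum.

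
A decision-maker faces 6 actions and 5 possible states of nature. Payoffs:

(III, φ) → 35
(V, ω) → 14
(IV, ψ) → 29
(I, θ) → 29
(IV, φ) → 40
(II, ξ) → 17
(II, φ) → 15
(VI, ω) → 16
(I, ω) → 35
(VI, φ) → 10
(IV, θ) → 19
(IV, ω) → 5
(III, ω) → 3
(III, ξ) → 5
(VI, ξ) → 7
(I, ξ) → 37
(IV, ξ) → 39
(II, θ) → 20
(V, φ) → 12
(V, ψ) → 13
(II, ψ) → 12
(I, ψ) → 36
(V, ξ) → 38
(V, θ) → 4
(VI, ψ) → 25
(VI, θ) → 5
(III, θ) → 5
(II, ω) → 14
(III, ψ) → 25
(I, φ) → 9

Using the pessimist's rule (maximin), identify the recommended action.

II

Row minima: I=9, II=12, III=3, IV=5, V=4, VI=5
Best worst-case = 12 → II.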